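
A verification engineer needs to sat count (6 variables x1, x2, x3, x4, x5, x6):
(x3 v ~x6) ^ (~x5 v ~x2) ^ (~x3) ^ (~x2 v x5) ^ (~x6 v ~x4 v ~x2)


CNF with 5 clauses over 6 vars (64 assignments).
An assignment satisfies CNF iff every clause has >=1 true literal.
Check each row (bits = x1,x2,x3,x4,x5,x6; clause T/F shown):
  row 0 [000000]: clauses=TTTTT -> 1
  row 1 [000001]: clauses=FTTTT -> 0
  row 2 [000010]: clauses=TTTTT -> 1
  row 3 [000011]: clauses=FTTTT -> 0
  row 4 [000100]: clauses=TTTTT -> 1
  (every remaining row is evaluated the same way; all 64 results are listed next)
Full result column, 8 rows per line (x1,x2,x3 fixed per line; x4,x5,x6 runs 000..111 left to right):
  rows 0-7 [x1,x2,x3=000]: 10101010  (ones: 4)
  rows 8-15 [x1,x2,x3=001]: 00000000  (ones: 0)
  rows 16-23 [x1,x2,x3=010]: 00000000  (ones: 0)
  rows 24-31 [x1,x2,x3=011]: 00000000  (ones: 0)
  rows 32-39 [x1,x2,x3=100]: 10101010  (ones: 4)
  rows 40-47 [x1,x2,x3=101]: 00000000  (ones: 0)
  rows 48-55 [x1,x2,x3=110]: 00000000  (ones: 0)
  rows 56-63 [x1,x2,x3=111]: 00000000  (ones: 0)
Satisfying assignments = 4+0+0+0+4+0+0+0 = 8

8


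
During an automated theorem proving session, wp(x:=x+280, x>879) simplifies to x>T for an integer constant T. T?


Formula: wp(x:=E, P) = P[E/x] (substitute E for x in postcondition)
Step 1: Postcondition: x>879
Step 2: Substitute x+280 for x: x+280>879
Step 3: Solve for x: x > 879-280 = 599

599


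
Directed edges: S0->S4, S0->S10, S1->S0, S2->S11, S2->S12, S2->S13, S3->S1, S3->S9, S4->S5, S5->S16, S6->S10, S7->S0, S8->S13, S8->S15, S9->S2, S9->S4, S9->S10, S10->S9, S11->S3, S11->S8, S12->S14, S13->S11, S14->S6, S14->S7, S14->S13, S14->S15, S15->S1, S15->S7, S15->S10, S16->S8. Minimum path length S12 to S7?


BFS layer-by-layer from S12:
  dist 0: {S12}
  dist 1: {S14}
  dist 2: {S6, S7, S13, S15}
  -> S7 reached at distance 2
Shortest path length = 2

2


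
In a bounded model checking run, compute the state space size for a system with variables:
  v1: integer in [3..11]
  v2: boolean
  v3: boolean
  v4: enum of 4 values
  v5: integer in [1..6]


State space = product of domain sizes of all variables.
Domain sizes:
  v1 (integer in [3..11]): 9
  v2 (boolean): 2
  v3 (boolean): 2
  v4 (enum of 4 values): 4
  v5 (integer in [1..6]): 6
Product = 9 * 2 * 2 * 4 * 6 = 864

864


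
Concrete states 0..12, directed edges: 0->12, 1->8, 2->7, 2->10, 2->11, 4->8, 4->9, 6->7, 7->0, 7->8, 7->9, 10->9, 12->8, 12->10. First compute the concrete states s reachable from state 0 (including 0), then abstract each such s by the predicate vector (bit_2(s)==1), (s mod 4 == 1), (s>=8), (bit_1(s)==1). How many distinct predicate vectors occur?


BFS from 0:
Concrete reachable: {0, 8, 9, 10, 12}
Abstract via predicates (bit_2(s)==1), (s mod 4 == 1), (s>=8), (bit_1(s)==1):
  (0,0,0,0) <- {0}
  (0,0,1,0) <- {8}
  (0,0,1,1) <- {10}
  (0,1,1,0) <- {9}
  (1,0,1,0) <- {12}
Distinct abstract states = 5

5


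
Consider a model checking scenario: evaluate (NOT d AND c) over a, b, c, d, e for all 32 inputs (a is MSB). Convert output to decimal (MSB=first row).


Formula: (NOT d AND c) over a, b, c, d, e (32 rows)
Evaluate each row (bits = a,b,c,d,e, MSB first):
  row 0 [00000]: (NOT 0 AND 0) -> 0
  row 1 [00001]: (NOT 0 AND 0) -> 0
  row 2 [00010]: (NOT 1 AND 0) -> 0
  row 3 [00011]: (NOT 1 AND 0) -> 0
  row 4 [00100]: (NOT 0 AND 1) -> 1
  row 5 [00101]: (NOT 0 AND 1) -> 1
  row 6 [00110]: (NOT 1 AND 1) -> 0
  row 7 [00111]: (NOT 1 AND 1) -> 0
  row 8 [01000]: (NOT 0 AND 0) -> 0
  row 9 [01001]: (NOT 0 AND 0) -> 0
  row 10 [01010]: (NOT 1 AND 0) -> 0
  row 11 [01011]: (NOT 1 AND 0) -> 0
  row 12 [01100]: (NOT 0 AND 1) -> 1
  row 13 [01101]: (NOT 0 AND 1) -> 1
  row 14 [01110]: (NOT 1 AND 1) -> 0
  row 15 [01111]: (NOT 1 AND 1) -> 0
  row 16 [10000]: (NOT 0 AND 0) -> 0
  row 17 [10001]: (NOT 0 AND 0) -> 0
  row 18 [10010]: (NOT 1 AND 0) -> 0
  row 19 [10011]: (NOT 1 AND 0) -> 0
  row 20 [10100]: (NOT 0 AND 1) -> 1
  row 21 [10101]: (NOT 0 AND 1) -> 1
  row 22 [10110]: (NOT 1 AND 1) -> 0
  row 23 [10111]: (NOT 1 AND 1) -> 0
  row 24 [11000]: (NOT 0 AND 0) -> 0
  row 25 [11001]: (NOT 0 AND 0) -> 0
  row 26 [11010]: (NOT 1 AND 0) -> 0
  row 27 [11011]: (NOT 1 AND 0) -> 0
  row 28 [11100]: (NOT 0 AND 1) -> 1
  row 29 [11101]: (NOT 0 AND 1) -> 1
  row 30 [11110]: (NOT 1 AND 1) -> 0
  row 31 [11111]: (NOT 1 AND 1) -> 0
Full result column, 4 rows per line (a,b,c fixed per line; d,e runs 00..11 left to right):
  rows 0-3 [a,b,c=000]: 0000  = hex 0
  rows 4-7 [a,b,c=001]: 1100  = hex C
  rows 8-11 [a,b,c=010]: 0000  = hex 0
  rows 12-15 [a,b,c=011]: 1100  = hex C
  rows 16-19 [a,b,c=100]: 0000  = hex 0
  rows 20-23 [a,b,c=101]: 1100  = hex C
  rows 24-27 [a,b,c=110]: 0000  = hex 0
  rows 28-31 [a,b,c=111]: 1100  = hex C
Output column (row 0 .. row 31) = 00001100000011000000110000001100
Output column grouped in 4s = 0000 1100 0000 1100 0000 1100 0000 1100 = 0x0C0C0C0C
Convert to decimal digit by digit (value = value*16 + digit):
  0 -> 0
  0*16 + 12 (C) = 12
  12*16 + 0 = 192
  192*16 + 12 (C) = 3084
  3084*16 + 0 = 49344
  49344*16 + 12 (C) = 789516
  789516*16 + 0 = 12632256
  12632256*16 + 12 (C) = 202116108
Decimal = 202116108

202116108


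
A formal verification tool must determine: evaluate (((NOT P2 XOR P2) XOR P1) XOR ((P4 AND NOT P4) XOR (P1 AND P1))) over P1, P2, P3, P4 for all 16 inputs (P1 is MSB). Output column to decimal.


Formula: (((NOT P2 XOR P2) XOR P1) XOR ((P4 AND NOT P4) XOR (P1 AND P1))) over P1, P2, P3, P4 (16 rows)
Evaluate each row (bits = P1,P2,P3,P4, MSB first):
  row 0 [0000]: (((NOT 0 XOR 0) XOR 0) XOR ((0 AND NOT 0) XOR (0 AND 0))) -> 1
  row 1 [0001]: (((NOT 0 XOR 0) XOR 0) XOR ((1 AND NOT 1) XOR (0 AND 0))) -> 1
  row 2 [0010]: (((NOT 0 XOR 0) XOR 0) XOR ((0 AND NOT 0) XOR (0 AND 0))) -> 1
  row 3 [0011]: (((NOT 0 XOR 0) XOR 0) XOR ((1 AND NOT 1) XOR (0 AND 0))) -> 1
  row 4 [0100]: (((NOT 1 XOR 1) XOR 0) XOR ((0 AND NOT 0) XOR (0 AND 0))) -> 1
  row 5 [0101]: (((NOT 1 XOR 1) XOR 0) XOR ((1 AND NOT 1) XOR (0 AND 0))) -> 1
  row 6 [0110]: (((NOT 1 XOR 1) XOR 0) XOR ((0 AND NOT 0) XOR (0 AND 0))) -> 1
  row 7 [0111]: (((NOT 1 XOR 1) XOR 0) XOR ((1 AND NOT 1) XOR (0 AND 0))) -> 1
  row 8 [1000]: (((NOT 0 XOR 0) XOR 1) XOR ((0 AND NOT 0) XOR (1 AND 1))) -> 1
  row 9 [1001]: (((NOT 0 XOR 0) XOR 1) XOR ((1 AND NOT 1) XOR (1 AND 1))) -> 1
  row 10 [1010]: (((NOT 0 XOR 0) XOR 1) XOR ((0 AND NOT 0) XOR (1 AND 1))) -> 1
  row 11 [1011]: (((NOT 0 XOR 0) XOR 1) XOR ((1 AND NOT 1) XOR (1 AND 1))) -> 1
  row 12 [1100]: (((NOT 1 XOR 1) XOR 1) XOR ((0 AND NOT 0) XOR (1 AND 1))) -> 1
  row 13 [1101]: (((NOT 1 XOR 1) XOR 1) XOR ((1 AND NOT 1) XOR (1 AND 1))) -> 1
  row 14 [1110]: (((NOT 1 XOR 1) XOR 1) XOR ((0 AND NOT 0) XOR (1 AND 1))) -> 1
  row 15 [1111]: (((NOT 1 XOR 1) XOR 1) XOR ((1 AND NOT 1) XOR (1 AND 1))) -> 1
Full result column, 4 rows per line (P1,P2 fixed per line; P3,P4 runs 00..11 left to right):
  rows 0-3 [P1,P2=00]: 1111  = hex F
  rows 4-7 [P1,P2=01]: 1111  = hex F
  rows 8-11 [P1,P2=10]: 1111  = hex F
  rows 12-15 [P1,P2=11]: 1111  = hex F
Output column (row 0 .. row 15) = 1111111111111111
Output column grouped in 4s = 1111 1111 1111 1111 = 0xFFFF
Convert to decimal digit by digit (value = value*16 + digit):
  F -> 15
  15*16 + 15 (F) = 255
  255*16 + 15 (F) = 4095
  4095*16 + 15 (F) = 65535
Decimal = 65535

65535


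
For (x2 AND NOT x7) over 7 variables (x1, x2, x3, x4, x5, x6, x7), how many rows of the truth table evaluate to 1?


Formula: (x2 AND NOT x7) over 7 vars (128 rows)
Evaluate each row (x1, x2, x3, x4, x5, x6, x7 as bits, MSB first):
  row 0 [0000000]: (0 AND NOT 0) -> 0
  row 1 [0000001]: (0 AND NOT 1) -> 0
  row 2 [0000010]: (0 AND NOT 0) -> 0
  row 3 [0000011]: (0 AND NOT 1) -> 0
  row 4 [0000100]: (0 AND NOT 0) -> 0
  (every remaining row is evaluated the same way; all 128 results are listed next)
Full result column, 8 rows per line (x1,x2,x3,x4 fixed per line; x5,x6,x7 runs 000..111 left to right):
  rows 0-7 [x1,x2,x3,x4=0000]: 00000000  (ones: 0)
  rows 8-15 [x1,x2,x3,x4=0001]: 00000000  (ones: 0)
  rows 16-23 [x1,x2,x3,x4=0010]: 00000000  (ones: 0)
  rows 24-31 [x1,x2,x3,x4=0011]: 00000000  (ones: 0)
  rows 32-39 [x1,x2,x3,x4=0100]: 10101010  (ones: 4)
  rows 40-47 [x1,x2,x3,x4=0101]: 10101010  (ones: 4)
  rows 48-55 [x1,x2,x3,x4=0110]: 10101010  (ones: 4)
  rows 56-63 [x1,x2,x3,x4=0111]: 10101010  (ones: 4)
  rows 64-71 [x1,x2,x3,x4=1000]: 00000000  (ones: 0)
  rows 72-79 [x1,x2,x3,x4=1001]: 00000000  (ones: 0)
  rows 80-87 [x1,x2,x3,x4=1010]: 00000000  (ones: 0)
  rows 88-95 [x1,x2,x3,x4=1011]: 00000000  (ones: 0)
  rows 96-103 [x1,x2,x3,x4=1100]: 10101010  (ones: 4)
  rows 104-111 [x1,x2,x3,x4=1101]: 10101010  (ones: 4)
  rows 112-119 [x1,x2,x3,x4=1110]: 10101010  (ones: 4)
  rows 120-127 [x1,x2,x3,x4=1111]: 10101010  (ones: 4)
Count of 1-rows = 0+0+0+0+4+4+4+4+0+0+0+0+4+4+4+4 = 32

32


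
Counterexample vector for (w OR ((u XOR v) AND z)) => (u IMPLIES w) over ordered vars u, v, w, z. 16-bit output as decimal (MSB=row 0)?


F1 = (w OR ((u XOR v) AND z))
F2 = (u IMPLIES w)
Counterexample to F1=>F2 is where F1=1 and F2=0.
Evaluate each row (bits = u,v,w,z, MSB first):
  row 0 [0000]: F1=0 F2=1 -> F1&~F2 -> 0
  row 1 [0001]: F1=0 F2=1 -> F1&~F2 -> 0
  row 2 [0010]: F1=1 F2=1 -> F1&~F2 -> 0
  row 3 [0011]: F1=1 F2=1 -> F1&~F2 -> 0
  row 4 [0100]: F1=0 F2=1 -> F1&~F2 -> 0
  row 5 [0101]: F1=1 F2=1 -> F1&~F2 -> 0
  row 6 [0110]: F1=1 F2=1 -> F1&~F2 -> 0
  row 7 [0111]: F1=1 F2=1 -> F1&~F2 -> 0
  row 8 [1000]: F1=0 F2=0 -> F1&~F2 -> 0
  row 9 [1001]: F1=1 F2=0 -> F1&~F2 -> 1
  row 10 [1010]: F1=1 F2=1 -> F1&~F2 -> 0
  row 11 [1011]: F1=1 F2=1 -> F1&~F2 -> 0
  row 12 [1100]: F1=0 F2=0 -> F1&~F2 -> 0
  row 13 [1101]: F1=0 F2=0 -> F1&~F2 -> 0
  row 14 [1110]: F1=1 F2=1 -> F1&~F2 -> 0
  row 15 [1111]: F1=1 F2=1 -> F1&~F2 -> 0
Full result column, 4 rows per line (u,v fixed per line; w,z runs 00..11 left to right):
  rows 0-3 [u,v=00]: 0000  = hex 0
  rows 4-7 [u,v=01]: 0000  = hex 0
  rows 8-11 [u,v=10]: 0100  = hex 4
  rows 12-15 [u,v=11]: 0000  = hex 0
Counterexample vector (row 0 .. row 15) = 0000000001000000
Output column grouped in 4s = 0000 0000 0100 0000 = 0x0040
Convert to decimal digit by digit (value = value*16 + digit):
  0 -> 0
  0*16 + 0 = 0
  0*16 + 4 = 4
  4*16 + 0 = 64
Decimal = 64

64


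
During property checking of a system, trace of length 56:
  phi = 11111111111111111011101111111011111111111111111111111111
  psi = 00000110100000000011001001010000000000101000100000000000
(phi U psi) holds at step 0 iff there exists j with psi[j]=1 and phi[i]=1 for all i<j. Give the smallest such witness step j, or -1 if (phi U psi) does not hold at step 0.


(phi U psi) at 0: need smallest j with psi[j]=1 and phi[i]=1 for all i in [0,j).
Scan from step 0:
  step 0: phi=1, psi=0 -> continue
  step 1: phi=1, psi=0 -> continue
  step 2: phi=1, psi=0 -> continue
  step 3: phi=1, psi=0 -> continue
  step 5: psi=1 and phi held for [0,5) -> witness found
Witness step = 5

5


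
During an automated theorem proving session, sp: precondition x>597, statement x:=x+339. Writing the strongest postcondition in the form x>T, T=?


Formula: sp(P, x:=E) = exists old_x. (x = E[old_x/x]) AND P[old_x/x] (old_x is the value of x before the assignment; eliminate old_x by solving x = E[old_x/x] for old_x)
Step 1: Precondition P: x>597, i.e. old_x > 597
Step 2: Assignment gives x = old_x + 339, so old_x = x - 339
Step 3: Substitute into P: x - 339 > 597
Step 4: Simplify: x > 597+339 = 936

936


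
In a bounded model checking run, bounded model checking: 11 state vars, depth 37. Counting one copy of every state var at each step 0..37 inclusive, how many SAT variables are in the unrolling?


BMC unrolls to depth k, creating one copy of each state var for steps 0..k.
Step count = 37 + 1 = 38 (steps 0 through 37)
Vars per step = 11
Total = 11 * 38 = 418

418


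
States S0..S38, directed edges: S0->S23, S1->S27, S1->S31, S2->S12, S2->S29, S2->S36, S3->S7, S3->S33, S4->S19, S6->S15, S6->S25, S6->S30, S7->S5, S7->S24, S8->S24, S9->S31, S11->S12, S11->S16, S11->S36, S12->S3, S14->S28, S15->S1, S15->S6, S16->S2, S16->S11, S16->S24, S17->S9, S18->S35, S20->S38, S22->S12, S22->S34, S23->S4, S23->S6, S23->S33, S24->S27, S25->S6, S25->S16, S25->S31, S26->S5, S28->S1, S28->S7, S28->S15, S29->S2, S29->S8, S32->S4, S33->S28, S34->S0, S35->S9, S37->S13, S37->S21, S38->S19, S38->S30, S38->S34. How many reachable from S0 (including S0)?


BFS from S0:
  layer 0: {S0}
  layer 1: {S23}
  layer 2: {S4, S6, S33}
  layer 3: {S15, S19, S25, S28, S30}
  layer 4: {S1, S7, S16, S31}
  layer 5: {S2, S5, S11, S24, S27}
  layer 6: {S12, S29, S36}
  layer 7: {S3, S8}
Reachable set: {S0, S1, S2, S3, S4, S5, S6, S7, S8, S11, S12, S15, S16, S19, S23, S24, S25, S27, S28, S29, S30, S31, S33, S36}
Count = 24

24


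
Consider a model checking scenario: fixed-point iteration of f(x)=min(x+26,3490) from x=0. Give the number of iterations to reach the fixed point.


Step 1: x=0, cap=3490, increment=26
Step 2: x grows by 26 each step until capped at 3490; fixed point is x=3490
Step 3: iterations = ceil(3490/26) = 135

135


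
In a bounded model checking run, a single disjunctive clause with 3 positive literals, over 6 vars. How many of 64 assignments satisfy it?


Step 1: Total=2^6=64
Step 2: Unsat when all 3 false: 2^3=8
Step 3: Sat=64-8=56

56


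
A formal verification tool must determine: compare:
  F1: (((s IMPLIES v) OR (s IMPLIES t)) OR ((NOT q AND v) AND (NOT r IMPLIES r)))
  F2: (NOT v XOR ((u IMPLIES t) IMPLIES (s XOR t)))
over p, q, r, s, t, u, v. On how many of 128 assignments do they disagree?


F1 = (((s IMPLIES v) OR (s IMPLIES t)) OR ((NOT q AND v) AND (NOT r IMPLIES r)))
F2 = (NOT v XOR ((u IMPLIES t) IMPLIES (s XOR t)))
Evaluate both on each of 128 rows (bits = p,q,r,s,t,u,v):
  row 0 [0000000]: F1=1 F2=1 -> 0
  row 1 [0000001]: F1=1 F2=0 (differ) -> 1
  row 2 [0000010]: F1=1 F2=0 (differ) -> 1
  row 3 [0000011]: F1=1 F2=1 -> 0
  row 4 [0000100]: F1=1 F2=0 (differ) -> 1
  (every remaining row is evaluated the same way; all 128 results are listed next)
Full result column, 8 rows per line (p,q,r,s fixed per line; t,u,v runs 000..111 left to right):
  rows 0-7 [p,q,r,s=0000]: 01101010  (ones: 4)
  rows 8-15 [p,q,r,s=0001]: 00000101  (ones: 2)
  rows 16-23 [p,q,r,s=0010]: 01101010  (ones: 4)
  rows 24-31 [p,q,r,s=0011]: 00000101  (ones: 2)
  rows 32-39 [p,q,r,s=0100]: 01101010  (ones: 4)
  rows 40-47 [p,q,r,s=0101]: 00000101  (ones: 2)
  rows 48-55 [p,q,r,s=0110]: 01101010  (ones: 4)
  rows 56-63 [p,q,r,s=0111]: 00000101  (ones: 2)
  rows 64-71 [p,q,r,s=1000]: 01101010  (ones: 4)
  rows 72-79 [p,q,r,s=1001]: 00000101  (ones: 2)
  rows 80-87 [p,q,r,s=1010]: 01101010  (ones: 4)
  rows 88-95 [p,q,r,s=1011]: 00000101  (ones: 2)
  rows 96-103 [p,q,r,s=1100]: 01101010  (ones: 4)
  rows 104-111 [p,q,r,s=1101]: 00000101  (ones: 2)
  rows 112-119 [p,q,r,s=1110]: 01101010  (ones: 4)
  rows 120-127 [p,q,r,s=1111]: 00000101  (ones: 2)
Disagreements = 4+2+4+2+4+2+4+2+4+2+4+2+4+2+4+2 = 48

48


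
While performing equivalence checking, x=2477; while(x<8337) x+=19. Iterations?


Step 1: x goes from 2477 toward 8337 by 19; the body runs while x<8337, so iterations = ceil((bound-start)/step)
Step 2: Distance=5860
Step 3: ceil(5860/19)=309

309


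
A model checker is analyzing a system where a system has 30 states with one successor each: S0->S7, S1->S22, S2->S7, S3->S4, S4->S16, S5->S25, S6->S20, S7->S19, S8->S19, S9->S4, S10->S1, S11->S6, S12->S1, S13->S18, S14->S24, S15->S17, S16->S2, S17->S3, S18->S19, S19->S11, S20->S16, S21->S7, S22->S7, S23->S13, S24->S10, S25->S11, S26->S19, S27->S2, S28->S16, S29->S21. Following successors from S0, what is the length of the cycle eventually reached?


Trace from S0 until a state repeats:
  S0 -> S7 -> S19 -> S11 -> S6 -> S20 -> S16 -> S2 -> S7
S7 first seen at step 1, revisited at step 8.
Cycle length = 8 - 1 = 7

7


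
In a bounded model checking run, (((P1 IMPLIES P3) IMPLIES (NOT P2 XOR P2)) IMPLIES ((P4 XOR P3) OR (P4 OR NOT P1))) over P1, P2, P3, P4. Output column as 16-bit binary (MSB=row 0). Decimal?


Formula: (((P1 IMPLIES P3) IMPLIES (NOT P2 XOR P2)) IMPLIES ((P4 XOR P3) OR (P4 OR NOT P1))) over P1, P2, P3, P4 (16 rows)
Evaluate each row (bits = P1,P2,P3,P4, MSB first):
  row 0 [0000]: (((0 IMPLIES 0) IMPLIES (NOT 0 XOR 0)) IMPLIES ((0 XOR 0) OR (0 OR NOT 0))) -> 1
  row 1 [0001]: (((0 IMPLIES 0) IMPLIES (NOT 0 XOR 0)) IMPLIES ((1 XOR 0) OR (1 OR NOT 0))) -> 1
  row 2 [0010]: (((0 IMPLIES 1) IMPLIES (NOT 0 XOR 0)) IMPLIES ((0 XOR 1) OR (0 OR NOT 0))) -> 1
  row 3 [0011]: (((0 IMPLIES 1) IMPLIES (NOT 0 XOR 0)) IMPLIES ((1 XOR 1) OR (1 OR NOT 0))) -> 1
  row 4 [0100]: (((0 IMPLIES 0) IMPLIES (NOT 1 XOR 1)) IMPLIES ((0 XOR 0) OR (0 OR NOT 0))) -> 1
  row 5 [0101]: (((0 IMPLIES 0) IMPLIES (NOT 1 XOR 1)) IMPLIES ((1 XOR 0) OR (1 OR NOT 0))) -> 1
  row 6 [0110]: (((0 IMPLIES 1) IMPLIES (NOT 1 XOR 1)) IMPLIES ((0 XOR 1) OR (0 OR NOT 0))) -> 1
  row 7 [0111]: (((0 IMPLIES 1) IMPLIES (NOT 1 XOR 1)) IMPLIES ((1 XOR 1) OR (1 OR NOT 0))) -> 1
  row 8 [1000]: (((1 IMPLIES 0) IMPLIES (NOT 0 XOR 0)) IMPLIES ((0 XOR 0) OR (0 OR NOT 1))) -> 0
  row 9 [1001]: (((1 IMPLIES 0) IMPLIES (NOT 0 XOR 0)) IMPLIES ((1 XOR 0) OR (1 OR NOT 1))) -> 1
  row 10 [1010]: (((1 IMPLIES 1) IMPLIES (NOT 0 XOR 0)) IMPLIES ((0 XOR 1) OR (0 OR NOT 1))) -> 1
  row 11 [1011]: (((1 IMPLIES 1) IMPLIES (NOT 0 XOR 0)) IMPLIES ((1 XOR 1) OR (1 OR NOT 1))) -> 1
  row 12 [1100]: (((1 IMPLIES 0) IMPLIES (NOT 1 XOR 1)) IMPLIES ((0 XOR 0) OR (0 OR NOT 1))) -> 0
  row 13 [1101]: (((1 IMPLIES 0) IMPLIES (NOT 1 XOR 1)) IMPLIES ((1 XOR 0) OR (1 OR NOT 1))) -> 1
  row 14 [1110]: (((1 IMPLIES 1) IMPLIES (NOT 1 XOR 1)) IMPLIES ((0 XOR 1) OR (0 OR NOT 1))) -> 1
  row 15 [1111]: (((1 IMPLIES 1) IMPLIES (NOT 1 XOR 1)) IMPLIES ((1 XOR 1) OR (1 OR NOT 1))) -> 1
Full result column, 4 rows per line (P1,P2 fixed per line; P3,P4 runs 00..11 left to right):
  rows 0-3 [P1,P2=00]: 1111  = hex F
  rows 4-7 [P1,P2=01]: 1111  = hex F
  rows 8-11 [P1,P2=10]: 0111  = hex 7
  rows 12-15 [P1,P2=11]: 0111  = hex 7
Output column (row 0 .. row 15) = 1111111101110111
Output column grouped in 4s = 1111 1111 0111 0111 = 0xFF77
Convert to decimal digit by digit (value = value*16 + digit):
  F -> 15
  15*16 + 15 (F) = 255
  255*16 + 7 = 4087
  4087*16 + 7 = 65399
Decimal = 65399

65399


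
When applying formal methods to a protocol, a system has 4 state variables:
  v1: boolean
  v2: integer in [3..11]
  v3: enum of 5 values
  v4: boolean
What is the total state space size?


State space = product of domain sizes of all variables.
Domain sizes:
  v1 (boolean): 2
  v2 (integer in [3..11]): 9
  v3 (enum of 5 values): 5
  v4 (boolean): 2
Product = 2 * 9 * 5 * 2 = 180

180


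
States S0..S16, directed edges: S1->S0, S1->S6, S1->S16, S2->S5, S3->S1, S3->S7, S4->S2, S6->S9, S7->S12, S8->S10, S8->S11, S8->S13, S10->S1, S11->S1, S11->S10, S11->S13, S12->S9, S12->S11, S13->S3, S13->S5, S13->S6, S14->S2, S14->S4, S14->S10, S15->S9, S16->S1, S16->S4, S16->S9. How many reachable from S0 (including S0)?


BFS from S0:
  layer 0: {S0}
Reachable set: {S0}
Count = 1

1


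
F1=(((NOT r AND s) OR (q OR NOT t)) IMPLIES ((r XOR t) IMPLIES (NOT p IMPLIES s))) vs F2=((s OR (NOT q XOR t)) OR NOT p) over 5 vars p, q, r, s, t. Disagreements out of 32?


F1 = (((NOT r AND s) OR (q OR NOT t)) IMPLIES ((r XOR t) IMPLIES (NOT p IMPLIES s)))
F2 = ((s OR (NOT q XOR t)) OR NOT p)
Evaluate both on each of 32 rows (bits = p,q,r,s,t):
  row 0 [00000]: F1=1 F2=1 -> 0
  row 1 [00001]: F1=1 F2=1 -> 0
  row 2 [00010]: F1=1 F2=1 -> 0
  row 3 [00011]: F1=1 F2=1 -> 0
  row 4 [00100]: F1=0 F2=1 (differ) -> 1
  row 5 [00101]: F1=1 F2=1 -> 0
  row 6 [00110]: F1=1 F2=1 -> 0
  row 7 [00111]: F1=1 F2=1 -> 0
  row 8 [01000]: F1=1 F2=1 -> 0
  row 9 [01001]: F1=0 F2=1 (differ) -> 1
  row 10 [01010]: F1=1 F2=1 -> 0
  row 11 [01011]: F1=1 F2=1 -> 0
  row 12 [01100]: F1=0 F2=1 (differ) -> 1
  row 13 [01101]: F1=1 F2=1 -> 0
  row 14 [01110]: F1=1 F2=1 -> 0
  row 15 [01111]: F1=1 F2=1 -> 0
  row 16 [10000]: F1=1 F2=1 -> 0
  row 17 [10001]: F1=1 F2=0 (differ) -> 1
  row 18 [10010]: F1=1 F2=1 -> 0
  row 19 [10011]: F1=1 F2=1 -> 0
  row 20 [10100]: F1=1 F2=1 -> 0
  row 21 [10101]: F1=1 F2=0 (differ) -> 1
  row 22 [10110]: F1=1 F2=1 -> 0
  row 23 [10111]: F1=1 F2=1 -> 0
  row 24 [11000]: F1=1 F2=0 (differ) -> 1
  row 25 [11001]: F1=1 F2=1 -> 0
  row 26 [11010]: F1=1 F2=1 -> 0
  row 27 [11011]: F1=1 F2=1 -> 0
  row 28 [11100]: F1=1 F2=0 (differ) -> 1
  row 29 [11101]: F1=1 F2=1 -> 0
  row 30 [11110]: F1=1 F2=1 -> 0
  row 31 [11111]: F1=1 F2=1 -> 0
Full result column, 8 rows per line (p,q fixed per line; r,s,t runs 000..111 left to right):
  rows 0-7 [p,q=00]: 00001000  (ones: 1)
  rows 8-15 [p,q=01]: 01001000  (ones: 2)
  rows 16-23 [p,q=10]: 01000100  (ones: 2)
  rows 24-31 [p,q=11]: 10001000  (ones: 2)
Disagreements = 1+2+2+2 = 7

7


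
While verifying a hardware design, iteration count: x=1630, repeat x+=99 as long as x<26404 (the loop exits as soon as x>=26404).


Step 1: x goes from 1630 toward 26404 by 99; the body runs while x<26404, so iterations = ceil((bound-start)/step)
Step 2: Distance=24774
Step 3: ceil(24774/99)=251

251


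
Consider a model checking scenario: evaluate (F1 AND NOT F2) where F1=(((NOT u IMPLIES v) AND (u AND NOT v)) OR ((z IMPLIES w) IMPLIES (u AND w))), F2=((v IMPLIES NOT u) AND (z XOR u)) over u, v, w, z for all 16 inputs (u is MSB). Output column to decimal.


F1 = (((NOT u IMPLIES v) AND (u AND NOT v)) OR ((z IMPLIES w) IMPLIES (u AND w)))
F2 = ((v IMPLIES NOT u) AND (z XOR u))
Counterexample to F1=>F2 is where F1=1 and F2=0.
Evaluate each row (bits = u,v,w,z, MSB first):
  row 0 [0000]: F1=0 F2=0 -> F1&~F2 -> 0
  row 1 [0001]: F1=1 F2=1 -> F1&~F2 -> 0
  row 2 [0010]: F1=0 F2=0 -> F1&~F2 -> 0
  row 3 [0011]: F1=0 F2=1 -> F1&~F2 -> 0
  row 4 [0100]: F1=0 F2=0 -> F1&~F2 -> 0
  row 5 [0101]: F1=1 F2=1 -> F1&~F2 -> 0
  row 6 [0110]: F1=0 F2=0 -> F1&~F2 -> 0
  row 7 [0111]: F1=0 F2=1 -> F1&~F2 -> 0
  row 8 [1000]: F1=1 F2=1 -> F1&~F2 -> 0
  row 9 [1001]: F1=1 F2=0 -> F1&~F2 -> 1
  row 10 [1010]: F1=1 F2=1 -> F1&~F2 -> 0
  row 11 [1011]: F1=1 F2=0 -> F1&~F2 -> 1
  row 12 [1100]: F1=0 F2=0 -> F1&~F2 -> 0
  row 13 [1101]: F1=1 F2=0 -> F1&~F2 -> 1
  row 14 [1110]: F1=1 F2=0 -> F1&~F2 -> 1
  row 15 [1111]: F1=1 F2=0 -> F1&~F2 -> 1
Full result column, 4 rows per line (u,v fixed per line; w,z runs 00..11 left to right):
  rows 0-3 [u,v=00]: 0000  = hex 0
  rows 4-7 [u,v=01]: 0000  = hex 0
  rows 8-11 [u,v=10]: 0101  = hex 5
  rows 12-15 [u,v=11]: 0111  = hex 7
Counterexample vector (row 0 .. row 15) = 0000000001010111
Output column grouped in 4s = 0000 0000 0101 0111 = 0x0057
Convert to decimal digit by digit (value = value*16 + digit):
  0 -> 0
  0*16 + 0 = 0
  0*16 + 5 = 5
  5*16 + 7 = 87
Decimal = 87

87


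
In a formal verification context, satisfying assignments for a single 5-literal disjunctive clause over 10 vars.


Step 1: Total=2^10=1024
Step 2: Unsat when all 5 false: 2^5=32
Step 3: Sat=1024-32=992

992


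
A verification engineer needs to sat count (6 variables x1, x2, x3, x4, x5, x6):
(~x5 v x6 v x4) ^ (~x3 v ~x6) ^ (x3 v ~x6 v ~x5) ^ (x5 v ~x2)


CNF with 4 clauses over 6 vars (64 assignments).
An assignment satisfies CNF iff every clause has >=1 true literal.
Check each row (bits = x1,x2,x3,x4,x5,x6; clause T/F shown):
  row 0 [000000]: clauses=TTTT -> 1
  row 1 [000001]: clauses=TTTT -> 1
  row 2 [000010]: clauses=FTTT -> 0
  row 3 [000011]: clauses=TTFT -> 0
  row 4 [000100]: clauses=TTTT -> 1
  (every remaining row is evaluated the same way; all 64 results are listed next)
Full result column, 8 rows per line (x1,x2,x3 fixed per line; x4,x5,x6 runs 000..111 left to right):
  rows 0-7 [x1,x2,x3=000]: 11001110  (ones: 5)
  rows 8-15 [x1,x2,x3=001]: 10001010  (ones: 3)
  rows 16-23 [x1,x2,x3=010]: 00000010  (ones: 1)
  rows 24-31 [x1,x2,x3=011]: 00000010  (ones: 1)
  rows 32-39 [x1,x2,x3=100]: 11001110  (ones: 5)
  rows 40-47 [x1,x2,x3=101]: 10001010  (ones: 3)
  rows 48-55 [x1,x2,x3=110]: 00000010  (ones: 1)
  rows 56-63 [x1,x2,x3=111]: 00000010  (ones: 1)
Satisfying assignments = 5+3+1+1+5+3+1+1 = 20

20


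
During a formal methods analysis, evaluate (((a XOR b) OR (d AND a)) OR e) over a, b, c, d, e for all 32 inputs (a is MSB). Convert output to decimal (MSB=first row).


Formula: (((a XOR b) OR (d AND a)) OR e) over a, b, c, d, e (32 rows)
Evaluate each row (bits = a,b,c,d,e, MSB first):
  row 0 [00000]: (((0 XOR 0) OR (0 AND 0)) OR 0) -> 0
  row 1 [00001]: (((0 XOR 0) OR (0 AND 0)) OR 1) -> 1
  row 2 [00010]: (((0 XOR 0) OR (1 AND 0)) OR 0) -> 0
  row 3 [00011]: (((0 XOR 0) OR (1 AND 0)) OR 1) -> 1
  row 4 [00100]: (((0 XOR 0) OR (0 AND 0)) OR 0) -> 0
  row 5 [00101]: (((0 XOR 0) OR (0 AND 0)) OR 1) -> 1
  row 6 [00110]: (((0 XOR 0) OR (1 AND 0)) OR 0) -> 0
  row 7 [00111]: (((0 XOR 0) OR (1 AND 0)) OR 1) -> 1
  row 8 [01000]: (((0 XOR 1) OR (0 AND 0)) OR 0) -> 1
  row 9 [01001]: (((0 XOR 1) OR (0 AND 0)) OR 1) -> 1
  row 10 [01010]: (((0 XOR 1) OR (1 AND 0)) OR 0) -> 1
  row 11 [01011]: (((0 XOR 1) OR (1 AND 0)) OR 1) -> 1
  row 12 [01100]: (((0 XOR 1) OR (0 AND 0)) OR 0) -> 1
  row 13 [01101]: (((0 XOR 1) OR (0 AND 0)) OR 1) -> 1
  row 14 [01110]: (((0 XOR 1) OR (1 AND 0)) OR 0) -> 1
  row 15 [01111]: (((0 XOR 1) OR (1 AND 0)) OR 1) -> 1
  row 16 [10000]: (((1 XOR 0) OR (0 AND 1)) OR 0) -> 1
  row 17 [10001]: (((1 XOR 0) OR (0 AND 1)) OR 1) -> 1
  row 18 [10010]: (((1 XOR 0) OR (1 AND 1)) OR 0) -> 1
  row 19 [10011]: (((1 XOR 0) OR (1 AND 1)) OR 1) -> 1
  row 20 [10100]: (((1 XOR 0) OR (0 AND 1)) OR 0) -> 1
  row 21 [10101]: (((1 XOR 0) OR (0 AND 1)) OR 1) -> 1
  row 22 [10110]: (((1 XOR 0) OR (1 AND 1)) OR 0) -> 1
  row 23 [10111]: (((1 XOR 0) OR (1 AND 1)) OR 1) -> 1
  row 24 [11000]: (((1 XOR 1) OR (0 AND 1)) OR 0) -> 0
  row 25 [11001]: (((1 XOR 1) OR (0 AND 1)) OR 1) -> 1
  row 26 [11010]: (((1 XOR 1) OR (1 AND 1)) OR 0) -> 1
  row 27 [11011]: (((1 XOR 1) OR (1 AND 1)) OR 1) -> 1
  row 28 [11100]: (((1 XOR 1) OR (0 AND 1)) OR 0) -> 0
  row 29 [11101]: (((1 XOR 1) OR (0 AND 1)) OR 1) -> 1
  row 30 [11110]: (((1 XOR 1) OR (1 AND 1)) OR 0) -> 1
  row 31 [11111]: (((1 XOR 1) OR (1 AND 1)) OR 1) -> 1
Full result column, 4 rows per line (a,b,c fixed per line; d,e runs 00..11 left to right):
  rows 0-3 [a,b,c=000]: 0101  = hex 5
  rows 4-7 [a,b,c=001]: 0101  = hex 5
  rows 8-11 [a,b,c=010]: 1111  = hex F
  rows 12-15 [a,b,c=011]: 1111  = hex F
  rows 16-19 [a,b,c=100]: 1111  = hex F
  rows 20-23 [a,b,c=101]: 1111  = hex F
  rows 24-27 [a,b,c=110]: 0111  = hex 7
  rows 28-31 [a,b,c=111]: 0111  = hex 7
Output column (row 0 .. row 31) = 01010101111111111111111101110111
Output column grouped in 4s = 0101 0101 1111 1111 1111 1111 0111 0111 = 0x55FFFF77
Convert to decimal digit by digit (value = value*16 + digit):
  5 -> 5
  5*16 + 5 = 85
  85*16 + 15 (F) = 1375
  1375*16 + 15 (F) = 22015
  22015*16 + 15 (F) = 352255
  352255*16 + 15 (F) = 5636095
  5636095*16 + 7 = 90177527
  90177527*16 + 7 = 1442840439
Decimal = 1442840439

1442840439


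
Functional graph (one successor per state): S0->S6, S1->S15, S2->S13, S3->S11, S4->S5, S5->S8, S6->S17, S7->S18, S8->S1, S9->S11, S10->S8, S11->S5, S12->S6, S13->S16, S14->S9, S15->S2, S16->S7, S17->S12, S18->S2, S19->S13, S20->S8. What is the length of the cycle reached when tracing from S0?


Trace from S0 until a state repeats:
  S0 -> S6 -> S17 -> S12 -> S6
S6 first seen at step 1, revisited at step 4.
Cycle length = 4 - 1 = 3

3


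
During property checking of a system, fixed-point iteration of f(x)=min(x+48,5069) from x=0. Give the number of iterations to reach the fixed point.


Step 1: x=0, cap=5069, increment=48
Step 2: x grows by 48 each step until capped at 5069; fixed point is x=5069
Step 3: iterations = ceil(5069/48) = 106

106


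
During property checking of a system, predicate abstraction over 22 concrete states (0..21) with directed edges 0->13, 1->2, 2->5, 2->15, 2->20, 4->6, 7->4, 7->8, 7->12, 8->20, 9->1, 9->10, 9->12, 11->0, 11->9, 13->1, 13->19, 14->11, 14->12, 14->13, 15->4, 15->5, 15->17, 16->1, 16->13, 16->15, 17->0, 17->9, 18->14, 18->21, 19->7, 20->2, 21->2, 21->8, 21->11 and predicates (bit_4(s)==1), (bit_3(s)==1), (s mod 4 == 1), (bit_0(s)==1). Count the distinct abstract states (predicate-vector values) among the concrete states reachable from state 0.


BFS from 0:
Concrete reachable: {0, 1, 2, 4, 5, 6, 7, 8, 9, 10, 12, 13, 15, 17, 19, 20}
Abstract via predicates (bit_4(s)==1), (bit_3(s)==1), (s mod 4 == 1), (bit_0(s)==1):
  (0,0,0,0) <- {0, 2, 4, 6}
  (0,0,0,1) <- {7}
  (0,0,1,1) <- {1, 5}
  (0,1,0,0) <- {8, 10, 12}
  (0,1,0,1) <- {15}
  (0,1,1,1) <- {9, 13}
  (1,0,0,0) <- {20}
  (1,0,0,1) <- {19}
  (1,0,1,1) <- {17}
Distinct abstract states = 9

9


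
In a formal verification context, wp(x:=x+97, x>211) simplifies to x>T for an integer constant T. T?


Formula: wp(x:=E, P) = P[E/x] (substitute E for x in postcondition)
Step 1: Postcondition: x>211
Step 2: Substitute x+97 for x: x+97>211
Step 3: Solve for x: x > 211-97 = 114

114


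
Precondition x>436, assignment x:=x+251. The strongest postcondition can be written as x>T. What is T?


Formula: sp(P, x:=E) = exists old_x. (x = E[old_x/x]) AND P[old_x/x] (old_x is the value of x before the assignment; eliminate old_x by solving x = E[old_x/x] for old_x)
Step 1: Precondition P: x>436, i.e. old_x > 436
Step 2: Assignment gives x = old_x + 251, so old_x = x - 251
Step 3: Substitute into P: x - 251 > 436
Step 4: Simplify: x > 436+251 = 687

687


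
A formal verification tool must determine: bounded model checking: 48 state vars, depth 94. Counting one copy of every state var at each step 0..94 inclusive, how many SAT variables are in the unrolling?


BMC unrolls to depth k, creating one copy of each state var for steps 0..k.
Step count = 94 + 1 = 95 (steps 0 through 94)
Vars per step = 48
Total = 48 * 95 = 4560

4560


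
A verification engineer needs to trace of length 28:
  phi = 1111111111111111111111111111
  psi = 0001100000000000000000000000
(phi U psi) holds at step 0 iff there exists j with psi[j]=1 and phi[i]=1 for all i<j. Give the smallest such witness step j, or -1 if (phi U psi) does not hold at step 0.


(phi U psi) at 0: need smallest j with psi[j]=1 and phi[i]=1 for all i in [0,j).
Scan from step 0:
  step 0: phi=1, psi=0 -> continue
  step 1: phi=1, psi=0 -> continue
  step 2: phi=1, psi=0 -> continue
  step 3: psi=1 and phi held for [0,3) -> witness found
Witness step = 3

3


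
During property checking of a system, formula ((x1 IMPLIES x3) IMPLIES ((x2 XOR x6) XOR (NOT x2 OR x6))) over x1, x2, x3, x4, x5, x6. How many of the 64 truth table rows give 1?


Formula: ((x1 IMPLIES x3) IMPLIES ((x2 XOR x6) XOR (NOT x2 OR x6))) over 6 vars (64 rows)
Evaluate each row (x1, x2, x3, x4, x5, x6 as bits, MSB first):
  row 0 [000000]: ((0 IMPLIES 0) IMPLIES ((0 XOR 0) XOR (NOT 0 OR 0))) -> 1
  row 1 [000001]: ((0 IMPLIES 0) IMPLIES ((0 XOR 1) XOR (NOT 0 OR 1))) -> 0
  row 2 [000010]: ((0 IMPLIES 0) IMPLIES ((0 XOR 0) XOR (NOT 0 OR 0))) -> 1
  row 3 [000011]: ((0 IMPLIES 0) IMPLIES ((0 XOR 1) XOR (NOT 0 OR 1))) -> 0
  row 4 [000100]: ((0 IMPLIES 0) IMPLIES ((0 XOR 0) XOR (NOT 0 OR 0))) -> 1
  (every remaining row is evaluated the same way; all 64 results are listed next)
Full result column, 8 rows per line (x1,x2,x3 fixed per line; x4,x5,x6 runs 000..111 left to right):
  rows 0-7 [x1,x2,x3=000]: 10101010  (ones: 4)
  rows 8-15 [x1,x2,x3=001]: 10101010  (ones: 4)
  rows 16-23 [x1,x2,x3=010]: 11111111  (ones: 8)
  rows 24-31 [x1,x2,x3=011]: 11111111  (ones: 8)
  rows 32-39 [x1,x2,x3=100]: 11111111  (ones: 8)
  rows 40-47 [x1,x2,x3=101]: 10101010  (ones: 4)
  rows 48-55 [x1,x2,x3=110]: 11111111  (ones: 8)
  rows 56-63 [x1,x2,x3=111]: 11111111  (ones: 8)
Count of 1-rows = 4+4+8+8+8+4+8+8 = 52

52


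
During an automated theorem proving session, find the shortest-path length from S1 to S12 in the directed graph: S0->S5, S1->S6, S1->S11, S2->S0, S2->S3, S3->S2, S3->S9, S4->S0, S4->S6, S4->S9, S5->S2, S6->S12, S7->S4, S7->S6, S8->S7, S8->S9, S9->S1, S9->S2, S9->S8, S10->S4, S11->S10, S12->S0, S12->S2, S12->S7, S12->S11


BFS layer-by-layer from S1:
  dist 0: {S1}
  dist 1: {S6, S11}
  dist 2: {S10, S12}
  -> S12 reached at distance 2
Shortest path length = 2

2


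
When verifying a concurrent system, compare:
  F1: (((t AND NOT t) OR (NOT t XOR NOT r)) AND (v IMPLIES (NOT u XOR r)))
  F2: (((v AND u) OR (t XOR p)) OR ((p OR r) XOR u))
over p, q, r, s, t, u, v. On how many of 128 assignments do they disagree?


F1 = (((t AND NOT t) OR (NOT t XOR NOT r)) AND (v IMPLIES (NOT u XOR r)))
F2 = (((v AND u) OR (t XOR p)) OR ((p OR r) XOR u))
Evaluate both on each of 128 rows (bits = p,q,r,s,t,u,v):
  row 0 [0000000]: F1=0 F2=0 -> 0
  row 1 [0000001]: F1=0 F2=0 -> 0
  row 2 [0000010]: F1=0 F2=1 (differ) -> 1
  row 3 [0000011]: F1=0 F2=1 (differ) -> 1
  row 4 [0000100]: F1=1 F2=1 -> 0
  (every remaining row is evaluated the same way; all 128 results are listed next)
Full result column, 8 rows per line (p,q,r,s fixed per line; t,u,v runs 000..111 left to right):
  rows 0-7 [p,q,r,s=0000]: 00110001  (ones: 3)
  rows 8-15 [p,q,r,s=0001]: 00110001  (ones: 3)
  rows 16-23 [p,q,r,s=0010]: 01101111  (ones: 6)
  rows 24-31 [p,q,r,s=0011]: 01101111  (ones: 6)
  rows 32-39 [p,q,r,s=0100]: 00110001  (ones: 3)
  rows 40-47 [p,q,r,s=0101]: 00110001  (ones: 3)
  rows 48-55 [p,q,r,s=0110]: 01101111  (ones: 6)
  rows 56-63 [p,q,r,s=0111]: 01101111  (ones: 6)
  rows 64-71 [p,q,r,s=1000]: 11110011  (ones: 6)
  rows 72-79 [p,q,r,s=1001]: 11110011  (ones: 6)
  rows 80-87 [p,q,r,s=1010]: 01001101  (ones: 4)
  rows 88-95 [p,q,r,s=1011]: 01001101  (ones: 4)
  rows 96-103 [p,q,r,s=1100]: 11110011  (ones: 6)
  rows 104-111 [p,q,r,s=1101]: 11110011  (ones: 6)
  rows 112-119 [p,q,r,s=1110]: 01001101  (ones: 4)
  rows 120-127 [p,q,r,s=1111]: 01001101  (ones: 4)
Disagreements = 3+3+6+6+3+3+6+6+6+6+4+4+6+6+4+4 = 76

76


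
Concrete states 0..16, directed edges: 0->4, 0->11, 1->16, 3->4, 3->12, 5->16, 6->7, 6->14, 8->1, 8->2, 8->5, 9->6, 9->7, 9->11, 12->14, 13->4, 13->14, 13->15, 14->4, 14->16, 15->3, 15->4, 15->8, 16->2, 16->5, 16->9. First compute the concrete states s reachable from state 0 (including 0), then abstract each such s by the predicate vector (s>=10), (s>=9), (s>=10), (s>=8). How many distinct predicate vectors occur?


BFS from 0:
Concrete reachable: {0, 4, 11}
Abstract via predicates (s>=10), (s>=9), (s>=10), (s>=8):
  (0,0,0,0) <- {0, 4}
  (1,1,1,1) <- {11}
Distinct abstract states = 2

2


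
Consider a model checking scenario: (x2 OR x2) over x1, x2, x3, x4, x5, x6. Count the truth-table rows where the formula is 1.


Formula: (x2 OR x2) over 6 vars (64 rows)
Evaluate each row (x1, x2, x3, x4, x5, x6 as bits, MSB first):
  row 0 [000000]: (0 OR 0) -> 0
  row 1 [000001]: (0 OR 0) -> 0
  row 2 [000010]: (0 OR 0) -> 0
  row 3 [000011]: (0 OR 0) -> 0
  row 4 [000100]: (0 OR 0) -> 0
  (every remaining row is evaluated the same way; all 64 results are listed next)
Full result column, 8 rows per line (x1,x2,x3 fixed per line; x4,x5,x6 runs 000..111 left to right):
  rows 0-7 [x1,x2,x3=000]: 00000000  (ones: 0)
  rows 8-15 [x1,x2,x3=001]: 00000000  (ones: 0)
  rows 16-23 [x1,x2,x3=010]: 11111111  (ones: 8)
  rows 24-31 [x1,x2,x3=011]: 11111111  (ones: 8)
  rows 32-39 [x1,x2,x3=100]: 00000000  (ones: 0)
  rows 40-47 [x1,x2,x3=101]: 00000000  (ones: 0)
  rows 48-55 [x1,x2,x3=110]: 11111111  (ones: 8)
  rows 56-63 [x1,x2,x3=111]: 11111111  (ones: 8)
Count of 1-rows = 0+0+8+8+0+0+8+8 = 32

32


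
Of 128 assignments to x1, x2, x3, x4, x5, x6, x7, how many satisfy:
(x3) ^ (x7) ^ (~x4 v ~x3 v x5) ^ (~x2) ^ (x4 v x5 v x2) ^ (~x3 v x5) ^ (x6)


CNF with 7 clauses over 7 vars (128 assignments).
An assignment satisfies CNF iff every clause has >=1 true literal.
Check each row (bits = x1,x2,x3,x4,x5,x6,x7; clause T/F shown):
  row 0 [0000000]: clauses=FFTTFTF -> 0
  row 1 [0000001]: clauses=FTTTFTF -> 0
  row 2 [0000010]: clauses=FFTTFTT -> 0
  row 3 [0000011]: clauses=FTTTFTT -> 0
  row 4 [0000100]: clauses=FFTTTTF -> 0
  (every remaining row is evaluated the same way; all 128 results are listed next)
Full result column, 8 rows per line (x1,x2,x3,x4 fixed per line; x5,x6,x7 runs 000..111 left to right):
  rows 0-7 [x1,x2,x3,x4=0000]: 00000000  (ones: 0)
  rows 8-15 [x1,x2,x3,x4=0001]: 00000000  (ones: 0)
  rows 16-23 [x1,x2,x3,x4=0010]: 00000001  (ones: 1)
  rows 24-31 [x1,x2,x3,x4=0011]: 00000001  (ones: 1)
  rows 32-39 [x1,x2,x3,x4=0100]: 00000000  (ones: 0)
  rows 40-47 [x1,x2,x3,x4=0101]: 00000000  (ones: 0)
  rows 48-55 [x1,x2,x3,x4=0110]: 00000000  (ones: 0)
  rows 56-63 [x1,x2,x3,x4=0111]: 00000000  (ones: 0)
  rows 64-71 [x1,x2,x3,x4=1000]: 00000000  (ones: 0)
  rows 72-79 [x1,x2,x3,x4=1001]: 00000000  (ones: 0)
  rows 80-87 [x1,x2,x3,x4=1010]: 00000001  (ones: 1)
  rows 88-95 [x1,x2,x3,x4=1011]: 00000001  (ones: 1)
  rows 96-103 [x1,x2,x3,x4=1100]: 00000000  (ones: 0)
  rows 104-111 [x1,x2,x3,x4=1101]: 00000000  (ones: 0)
  rows 112-119 [x1,x2,x3,x4=1110]: 00000000  (ones: 0)
  rows 120-127 [x1,x2,x3,x4=1111]: 00000000  (ones: 0)
Satisfying assignments = 0+0+1+1+0+0+0+0+0+0+1+1+0+0+0+0 = 4

4


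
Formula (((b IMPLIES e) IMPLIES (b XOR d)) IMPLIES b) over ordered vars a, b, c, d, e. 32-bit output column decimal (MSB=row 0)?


Formula: (((b IMPLIES e) IMPLIES (b XOR d)) IMPLIES b) over a, b, c, d, e (32 rows)
Evaluate each row (bits = a,b,c,d,e, MSB first):
  row 0 [00000]: (((0 IMPLIES 0) IMPLIES (0 XOR 0)) IMPLIES 0) -> 1
  row 1 [00001]: (((0 IMPLIES 1) IMPLIES (0 XOR 0)) IMPLIES 0) -> 1
  row 2 [00010]: (((0 IMPLIES 0) IMPLIES (0 XOR 1)) IMPLIES 0) -> 0
  row 3 [00011]: (((0 IMPLIES 1) IMPLIES (0 XOR 1)) IMPLIES 0) -> 0
  row 4 [00100]: (((0 IMPLIES 0) IMPLIES (0 XOR 0)) IMPLIES 0) -> 1
  row 5 [00101]: (((0 IMPLIES 1) IMPLIES (0 XOR 0)) IMPLIES 0) -> 1
  row 6 [00110]: (((0 IMPLIES 0) IMPLIES (0 XOR 1)) IMPLIES 0) -> 0
  row 7 [00111]: (((0 IMPLIES 1) IMPLIES (0 XOR 1)) IMPLIES 0) -> 0
  row 8 [01000]: (((1 IMPLIES 0) IMPLIES (1 XOR 0)) IMPLIES 1) -> 1
  row 9 [01001]: (((1 IMPLIES 1) IMPLIES (1 XOR 0)) IMPLIES 1) -> 1
  row 10 [01010]: (((1 IMPLIES 0) IMPLIES (1 XOR 1)) IMPLIES 1) -> 1
  row 11 [01011]: (((1 IMPLIES 1) IMPLIES (1 XOR 1)) IMPLIES 1) -> 1
  row 12 [01100]: (((1 IMPLIES 0) IMPLIES (1 XOR 0)) IMPLIES 1) -> 1
  row 13 [01101]: (((1 IMPLIES 1) IMPLIES (1 XOR 0)) IMPLIES 1) -> 1
  row 14 [01110]: (((1 IMPLIES 0) IMPLIES (1 XOR 1)) IMPLIES 1) -> 1
  row 15 [01111]: (((1 IMPLIES 1) IMPLIES (1 XOR 1)) IMPLIES 1) -> 1
  row 16 [10000]: (((0 IMPLIES 0) IMPLIES (0 XOR 0)) IMPLIES 0) -> 1
  row 17 [10001]: (((0 IMPLIES 1) IMPLIES (0 XOR 0)) IMPLIES 0) -> 1
  row 18 [10010]: (((0 IMPLIES 0) IMPLIES (0 XOR 1)) IMPLIES 0) -> 0
  row 19 [10011]: (((0 IMPLIES 1) IMPLIES (0 XOR 1)) IMPLIES 0) -> 0
  row 20 [10100]: (((0 IMPLIES 0) IMPLIES (0 XOR 0)) IMPLIES 0) -> 1
  row 21 [10101]: (((0 IMPLIES 1) IMPLIES (0 XOR 0)) IMPLIES 0) -> 1
  row 22 [10110]: (((0 IMPLIES 0) IMPLIES (0 XOR 1)) IMPLIES 0) -> 0
  row 23 [10111]: (((0 IMPLIES 1) IMPLIES (0 XOR 1)) IMPLIES 0) -> 0
  row 24 [11000]: (((1 IMPLIES 0) IMPLIES (1 XOR 0)) IMPLIES 1) -> 1
  row 25 [11001]: (((1 IMPLIES 1) IMPLIES (1 XOR 0)) IMPLIES 1) -> 1
  row 26 [11010]: (((1 IMPLIES 0) IMPLIES (1 XOR 1)) IMPLIES 1) -> 1
  row 27 [11011]: (((1 IMPLIES 1) IMPLIES (1 XOR 1)) IMPLIES 1) -> 1
  row 28 [11100]: (((1 IMPLIES 0) IMPLIES (1 XOR 0)) IMPLIES 1) -> 1
  row 29 [11101]: (((1 IMPLIES 1) IMPLIES (1 XOR 0)) IMPLIES 1) -> 1
  row 30 [11110]: (((1 IMPLIES 0) IMPLIES (1 XOR 1)) IMPLIES 1) -> 1
  row 31 [11111]: (((1 IMPLIES 1) IMPLIES (1 XOR 1)) IMPLIES 1) -> 1
Full result column, 4 rows per line (a,b,c fixed per line; d,e runs 00..11 left to right):
  rows 0-3 [a,b,c=000]: 1100  = hex C
  rows 4-7 [a,b,c=001]: 1100  = hex C
  rows 8-11 [a,b,c=010]: 1111  = hex F
  rows 12-15 [a,b,c=011]: 1111  = hex F
  rows 16-19 [a,b,c=100]: 1100  = hex C
  rows 20-23 [a,b,c=101]: 1100  = hex C
  rows 24-27 [a,b,c=110]: 1111  = hex F
  rows 28-31 [a,b,c=111]: 1111  = hex F
Output column (row 0 .. row 31) = 11001100111111111100110011111111
Output column grouped in 4s = 1100 1100 1111 1111 1100 1100 1111 1111 = 0xCCFFCCFF
Convert to decimal digit by digit (value = value*16 + digit):
  C -> 12
  12*16 + 12 (C) = 204
  204*16 + 15 (F) = 3279
  3279*16 + 15 (F) = 52479
  52479*16 + 12 (C) = 839676
  839676*16 + 12 (C) = 13434828
  13434828*16 + 15 (F) = 214957263
  214957263*16 + 15 (F) = 3439316223
Decimal = 3439316223

3439316223
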